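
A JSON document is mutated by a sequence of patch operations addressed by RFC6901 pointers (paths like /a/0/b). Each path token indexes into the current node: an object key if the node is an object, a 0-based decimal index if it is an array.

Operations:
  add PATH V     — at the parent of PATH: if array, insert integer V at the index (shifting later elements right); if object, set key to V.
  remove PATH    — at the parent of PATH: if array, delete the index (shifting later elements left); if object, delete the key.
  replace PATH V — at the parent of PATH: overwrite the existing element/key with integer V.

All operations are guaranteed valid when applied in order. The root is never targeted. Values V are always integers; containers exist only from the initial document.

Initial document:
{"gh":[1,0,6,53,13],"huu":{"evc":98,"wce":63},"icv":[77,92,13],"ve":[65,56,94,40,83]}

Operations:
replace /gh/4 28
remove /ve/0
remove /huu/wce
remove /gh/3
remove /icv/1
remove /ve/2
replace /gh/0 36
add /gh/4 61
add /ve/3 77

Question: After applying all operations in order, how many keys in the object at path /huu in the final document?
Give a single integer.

After op 1 (replace /gh/4 28): {"gh":[1,0,6,53,28],"huu":{"evc":98,"wce":63},"icv":[77,92,13],"ve":[65,56,94,40,83]}
After op 2 (remove /ve/0): {"gh":[1,0,6,53,28],"huu":{"evc":98,"wce":63},"icv":[77,92,13],"ve":[56,94,40,83]}
After op 3 (remove /huu/wce): {"gh":[1,0,6,53,28],"huu":{"evc":98},"icv":[77,92,13],"ve":[56,94,40,83]}
After op 4 (remove /gh/3): {"gh":[1,0,6,28],"huu":{"evc":98},"icv":[77,92,13],"ve":[56,94,40,83]}
After op 5 (remove /icv/1): {"gh":[1,0,6,28],"huu":{"evc":98},"icv":[77,13],"ve":[56,94,40,83]}
After op 6 (remove /ve/2): {"gh":[1,0,6,28],"huu":{"evc":98},"icv":[77,13],"ve":[56,94,83]}
After op 7 (replace /gh/0 36): {"gh":[36,0,6,28],"huu":{"evc":98},"icv":[77,13],"ve":[56,94,83]}
After op 8 (add /gh/4 61): {"gh":[36,0,6,28,61],"huu":{"evc":98},"icv":[77,13],"ve":[56,94,83]}
After op 9 (add /ve/3 77): {"gh":[36,0,6,28,61],"huu":{"evc":98},"icv":[77,13],"ve":[56,94,83,77]}
Size at path /huu: 1

Answer: 1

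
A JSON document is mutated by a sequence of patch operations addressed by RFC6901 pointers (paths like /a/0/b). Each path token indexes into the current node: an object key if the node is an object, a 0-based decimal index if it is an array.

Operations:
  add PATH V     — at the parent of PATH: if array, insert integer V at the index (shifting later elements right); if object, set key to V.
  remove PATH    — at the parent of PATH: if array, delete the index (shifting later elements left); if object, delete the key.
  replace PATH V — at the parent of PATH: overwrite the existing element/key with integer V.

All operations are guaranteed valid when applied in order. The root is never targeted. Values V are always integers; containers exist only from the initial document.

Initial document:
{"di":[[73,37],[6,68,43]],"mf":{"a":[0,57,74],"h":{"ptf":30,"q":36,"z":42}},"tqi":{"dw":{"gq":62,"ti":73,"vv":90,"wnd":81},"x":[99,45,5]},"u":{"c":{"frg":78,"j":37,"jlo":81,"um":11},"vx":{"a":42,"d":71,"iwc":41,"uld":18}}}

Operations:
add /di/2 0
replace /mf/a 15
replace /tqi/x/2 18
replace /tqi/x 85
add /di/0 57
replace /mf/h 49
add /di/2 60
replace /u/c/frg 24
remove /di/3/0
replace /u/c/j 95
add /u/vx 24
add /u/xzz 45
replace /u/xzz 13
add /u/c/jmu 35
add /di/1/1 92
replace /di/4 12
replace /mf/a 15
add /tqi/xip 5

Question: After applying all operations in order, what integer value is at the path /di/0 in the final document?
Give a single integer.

After op 1 (add /di/2 0): {"di":[[73,37],[6,68,43],0],"mf":{"a":[0,57,74],"h":{"ptf":30,"q":36,"z":42}},"tqi":{"dw":{"gq":62,"ti":73,"vv":90,"wnd":81},"x":[99,45,5]},"u":{"c":{"frg":78,"j":37,"jlo":81,"um":11},"vx":{"a":42,"d":71,"iwc":41,"uld":18}}}
After op 2 (replace /mf/a 15): {"di":[[73,37],[6,68,43],0],"mf":{"a":15,"h":{"ptf":30,"q":36,"z":42}},"tqi":{"dw":{"gq":62,"ti":73,"vv":90,"wnd":81},"x":[99,45,5]},"u":{"c":{"frg":78,"j":37,"jlo":81,"um":11},"vx":{"a":42,"d":71,"iwc":41,"uld":18}}}
After op 3 (replace /tqi/x/2 18): {"di":[[73,37],[6,68,43],0],"mf":{"a":15,"h":{"ptf":30,"q":36,"z":42}},"tqi":{"dw":{"gq":62,"ti":73,"vv":90,"wnd":81},"x":[99,45,18]},"u":{"c":{"frg":78,"j":37,"jlo":81,"um":11},"vx":{"a":42,"d":71,"iwc":41,"uld":18}}}
After op 4 (replace /tqi/x 85): {"di":[[73,37],[6,68,43],0],"mf":{"a":15,"h":{"ptf":30,"q":36,"z":42}},"tqi":{"dw":{"gq":62,"ti":73,"vv":90,"wnd":81},"x":85},"u":{"c":{"frg":78,"j":37,"jlo":81,"um":11},"vx":{"a":42,"d":71,"iwc":41,"uld":18}}}
After op 5 (add /di/0 57): {"di":[57,[73,37],[6,68,43],0],"mf":{"a":15,"h":{"ptf":30,"q":36,"z":42}},"tqi":{"dw":{"gq":62,"ti":73,"vv":90,"wnd":81},"x":85},"u":{"c":{"frg":78,"j":37,"jlo":81,"um":11},"vx":{"a":42,"d":71,"iwc":41,"uld":18}}}
After op 6 (replace /mf/h 49): {"di":[57,[73,37],[6,68,43],0],"mf":{"a":15,"h":49},"tqi":{"dw":{"gq":62,"ti":73,"vv":90,"wnd":81},"x":85},"u":{"c":{"frg":78,"j":37,"jlo":81,"um":11},"vx":{"a":42,"d":71,"iwc":41,"uld":18}}}
After op 7 (add /di/2 60): {"di":[57,[73,37],60,[6,68,43],0],"mf":{"a":15,"h":49},"tqi":{"dw":{"gq":62,"ti":73,"vv":90,"wnd":81},"x":85},"u":{"c":{"frg":78,"j":37,"jlo":81,"um":11},"vx":{"a":42,"d":71,"iwc":41,"uld":18}}}
After op 8 (replace /u/c/frg 24): {"di":[57,[73,37],60,[6,68,43],0],"mf":{"a":15,"h":49},"tqi":{"dw":{"gq":62,"ti":73,"vv":90,"wnd":81},"x":85},"u":{"c":{"frg":24,"j":37,"jlo":81,"um":11},"vx":{"a":42,"d":71,"iwc":41,"uld":18}}}
After op 9 (remove /di/3/0): {"di":[57,[73,37],60,[68,43],0],"mf":{"a":15,"h":49},"tqi":{"dw":{"gq":62,"ti":73,"vv":90,"wnd":81},"x":85},"u":{"c":{"frg":24,"j":37,"jlo":81,"um":11},"vx":{"a":42,"d":71,"iwc":41,"uld":18}}}
After op 10 (replace /u/c/j 95): {"di":[57,[73,37],60,[68,43],0],"mf":{"a":15,"h":49},"tqi":{"dw":{"gq":62,"ti":73,"vv":90,"wnd":81},"x":85},"u":{"c":{"frg":24,"j":95,"jlo":81,"um":11},"vx":{"a":42,"d":71,"iwc":41,"uld":18}}}
After op 11 (add /u/vx 24): {"di":[57,[73,37],60,[68,43],0],"mf":{"a":15,"h":49},"tqi":{"dw":{"gq":62,"ti":73,"vv":90,"wnd":81},"x":85},"u":{"c":{"frg":24,"j":95,"jlo":81,"um":11},"vx":24}}
After op 12 (add /u/xzz 45): {"di":[57,[73,37],60,[68,43],0],"mf":{"a":15,"h":49},"tqi":{"dw":{"gq":62,"ti":73,"vv":90,"wnd":81},"x":85},"u":{"c":{"frg":24,"j":95,"jlo":81,"um":11},"vx":24,"xzz":45}}
After op 13 (replace /u/xzz 13): {"di":[57,[73,37],60,[68,43],0],"mf":{"a":15,"h":49},"tqi":{"dw":{"gq":62,"ti":73,"vv":90,"wnd":81},"x":85},"u":{"c":{"frg":24,"j":95,"jlo":81,"um":11},"vx":24,"xzz":13}}
After op 14 (add /u/c/jmu 35): {"di":[57,[73,37],60,[68,43],0],"mf":{"a":15,"h":49},"tqi":{"dw":{"gq":62,"ti":73,"vv":90,"wnd":81},"x":85},"u":{"c":{"frg":24,"j":95,"jlo":81,"jmu":35,"um":11},"vx":24,"xzz":13}}
After op 15 (add /di/1/1 92): {"di":[57,[73,92,37],60,[68,43],0],"mf":{"a":15,"h":49},"tqi":{"dw":{"gq":62,"ti":73,"vv":90,"wnd":81},"x":85},"u":{"c":{"frg":24,"j":95,"jlo":81,"jmu":35,"um":11},"vx":24,"xzz":13}}
After op 16 (replace /di/4 12): {"di":[57,[73,92,37],60,[68,43],12],"mf":{"a":15,"h":49},"tqi":{"dw":{"gq":62,"ti":73,"vv":90,"wnd":81},"x":85},"u":{"c":{"frg":24,"j":95,"jlo":81,"jmu":35,"um":11},"vx":24,"xzz":13}}
After op 17 (replace /mf/a 15): {"di":[57,[73,92,37],60,[68,43],12],"mf":{"a":15,"h":49},"tqi":{"dw":{"gq":62,"ti":73,"vv":90,"wnd":81},"x":85},"u":{"c":{"frg":24,"j":95,"jlo":81,"jmu":35,"um":11},"vx":24,"xzz":13}}
After op 18 (add /tqi/xip 5): {"di":[57,[73,92,37],60,[68,43],12],"mf":{"a":15,"h":49},"tqi":{"dw":{"gq":62,"ti":73,"vv":90,"wnd":81},"x":85,"xip":5},"u":{"c":{"frg":24,"j":95,"jlo":81,"jmu":35,"um":11},"vx":24,"xzz":13}}
Value at /di/0: 57

Answer: 57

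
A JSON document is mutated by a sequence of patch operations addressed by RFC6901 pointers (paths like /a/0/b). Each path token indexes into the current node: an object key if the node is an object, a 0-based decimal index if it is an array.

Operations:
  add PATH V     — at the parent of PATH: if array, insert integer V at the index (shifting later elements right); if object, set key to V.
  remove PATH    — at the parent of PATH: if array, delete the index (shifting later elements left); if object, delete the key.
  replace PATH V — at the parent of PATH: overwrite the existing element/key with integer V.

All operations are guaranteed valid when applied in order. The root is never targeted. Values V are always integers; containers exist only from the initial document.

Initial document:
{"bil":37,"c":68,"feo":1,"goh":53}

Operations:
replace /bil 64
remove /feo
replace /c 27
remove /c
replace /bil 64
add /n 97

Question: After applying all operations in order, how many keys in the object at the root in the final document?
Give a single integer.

Answer: 3

Derivation:
After op 1 (replace /bil 64): {"bil":64,"c":68,"feo":1,"goh":53}
After op 2 (remove /feo): {"bil":64,"c":68,"goh":53}
After op 3 (replace /c 27): {"bil":64,"c":27,"goh":53}
After op 4 (remove /c): {"bil":64,"goh":53}
After op 5 (replace /bil 64): {"bil":64,"goh":53}
After op 6 (add /n 97): {"bil":64,"goh":53,"n":97}
Size at the root: 3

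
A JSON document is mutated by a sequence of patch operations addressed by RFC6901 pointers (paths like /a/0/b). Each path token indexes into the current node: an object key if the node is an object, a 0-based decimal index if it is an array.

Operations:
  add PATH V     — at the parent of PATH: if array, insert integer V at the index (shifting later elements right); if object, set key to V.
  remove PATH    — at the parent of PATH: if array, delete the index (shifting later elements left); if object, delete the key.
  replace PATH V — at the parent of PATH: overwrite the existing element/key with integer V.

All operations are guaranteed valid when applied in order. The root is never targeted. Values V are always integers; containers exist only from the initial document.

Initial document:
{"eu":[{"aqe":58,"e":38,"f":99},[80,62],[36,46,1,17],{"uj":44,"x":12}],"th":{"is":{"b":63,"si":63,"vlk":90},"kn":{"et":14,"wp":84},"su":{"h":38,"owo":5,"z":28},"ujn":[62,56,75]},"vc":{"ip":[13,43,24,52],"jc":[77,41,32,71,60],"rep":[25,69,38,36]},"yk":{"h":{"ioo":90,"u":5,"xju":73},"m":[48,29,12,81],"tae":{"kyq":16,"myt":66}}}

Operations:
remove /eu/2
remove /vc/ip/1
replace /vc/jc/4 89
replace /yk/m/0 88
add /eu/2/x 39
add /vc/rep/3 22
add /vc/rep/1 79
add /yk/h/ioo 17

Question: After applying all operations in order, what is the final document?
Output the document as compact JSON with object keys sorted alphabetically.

Answer: {"eu":[{"aqe":58,"e":38,"f":99},[80,62],{"uj":44,"x":39}],"th":{"is":{"b":63,"si":63,"vlk":90},"kn":{"et":14,"wp":84},"su":{"h":38,"owo":5,"z":28},"ujn":[62,56,75]},"vc":{"ip":[13,24,52],"jc":[77,41,32,71,89],"rep":[25,79,69,38,22,36]},"yk":{"h":{"ioo":17,"u":5,"xju":73},"m":[88,29,12,81],"tae":{"kyq":16,"myt":66}}}

Derivation:
After op 1 (remove /eu/2): {"eu":[{"aqe":58,"e":38,"f":99},[80,62],{"uj":44,"x":12}],"th":{"is":{"b":63,"si":63,"vlk":90},"kn":{"et":14,"wp":84},"su":{"h":38,"owo":5,"z":28},"ujn":[62,56,75]},"vc":{"ip":[13,43,24,52],"jc":[77,41,32,71,60],"rep":[25,69,38,36]},"yk":{"h":{"ioo":90,"u":5,"xju":73},"m":[48,29,12,81],"tae":{"kyq":16,"myt":66}}}
After op 2 (remove /vc/ip/1): {"eu":[{"aqe":58,"e":38,"f":99},[80,62],{"uj":44,"x":12}],"th":{"is":{"b":63,"si":63,"vlk":90},"kn":{"et":14,"wp":84},"su":{"h":38,"owo":5,"z":28},"ujn":[62,56,75]},"vc":{"ip":[13,24,52],"jc":[77,41,32,71,60],"rep":[25,69,38,36]},"yk":{"h":{"ioo":90,"u":5,"xju":73},"m":[48,29,12,81],"tae":{"kyq":16,"myt":66}}}
After op 3 (replace /vc/jc/4 89): {"eu":[{"aqe":58,"e":38,"f":99},[80,62],{"uj":44,"x":12}],"th":{"is":{"b":63,"si":63,"vlk":90},"kn":{"et":14,"wp":84},"su":{"h":38,"owo":5,"z":28},"ujn":[62,56,75]},"vc":{"ip":[13,24,52],"jc":[77,41,32,71,89],"rep":[25,69,38,36]},"yk":{"h":{"ioo":90,"u":5,"xju":73},"m":[48,29,12,81],"tae":{"kyq":16,"myt":66}}}
After op 4 (replace /yk/m/0 88): {"eu":[{"aqe":58,"e":38,"f":99},[80,62],{"uj":44,"x":12}],"th":{"is":{"b":63,"si":63,"vlk":90},"kn":{"et":14,"wp":84},"su":{"h":38,"owo":5,"z":28},"ujn":[62,56,75]},"vc":{"ip":[13,24,52],"jc":[77,41,32,71,89],"rep":[25,69,38,36]},"yk":{"h":{"ioo":90,"u":5,"xju":73},"m":[88,29,12,81],"tae":{"kyq":16,"myt":66}}}
After op 5 (add /eu/2/x 39): {"eu":[{"aqe":58,"e":38,"f":99},[80,62],{"uj":44,"x":39}],"th":{"is":{"b":63,"si":63,"vlk":90},"kn":{"et":14,"wp":84},"su":{"h":38,"owo":5,"z":28},"ujn":[62,56,75]},"vc":{"ip":[13,24,52],"jc":[77,41,32,71,89],"rep":[25,69,38,36]},"yk":{"h":{"ioo":90,"u":5,"xju":73},"m":[88,29,12,81],"tae":{"kyq":16,"myt":66}}}
After op 6 (add /vc/rep/3 22): {"eu":[{"aqe":58,"e":38,"f":99},[80,62],{"uj":44,"x":39}],"th":{"is":{"b":63,"si":63,"vlk":90},"kn":{"et":14,"wp":84},"su":{"h":38,"owo":5,"z":28},"ujn":[62,56,75]},"vc":{"ip":[13,24,52],"jc":[77,41,32,71,89],"rep":[25,69,38,22,36]},"yk":{"h":{"ioo":90,"u":5,"xju":73},"m":[88,29,12,81],"tae":{"kyq":16,"myt":66}}}
After op 7 (add /vc/rep/1 79): {"eu":[{"aqe":58,"e":38,"f":99},[80,62],{"uj":44,"x":39}],"th":{"is":{"b":63,"si":63,"vlk":90},"kn":{"et":14,"wp":84},"su":{"h":38,"owo":5,"z":28},"ujn":[62,56,75]},"vc":{"ip":[13,24,52],"jc":[77,41,32,71,89],"rep":[25,79,69,38,22,36]},"yk":{"h":{"ioo":90,"u":5,"xju":73},"m":[88,29,12,81],"tae":{"kyq":16,"myt":66}}}
After op 8 (add /yk/h/ioo 17): {"eu":[{"aqe":58,"e":38,"f":99},[80,62],{"uj":44,"x":39}],"th":{"is":{"b":63,"si":63,"vlk":90},"kn":{"et":14,"wp":84},"su":{"h":38,"owo":5,"z":28},"ujn":[62,56,75]},"vc":{"ip":[13,24,52],"jc":[77,41,32,71,89],"rep":[25,79,69,38,22,36]},"yk":{"h":{"ioo":17,"u":5,"xju":73},"m":[88,29,12,81],"tae":{"kyq":16,"myt":66}}}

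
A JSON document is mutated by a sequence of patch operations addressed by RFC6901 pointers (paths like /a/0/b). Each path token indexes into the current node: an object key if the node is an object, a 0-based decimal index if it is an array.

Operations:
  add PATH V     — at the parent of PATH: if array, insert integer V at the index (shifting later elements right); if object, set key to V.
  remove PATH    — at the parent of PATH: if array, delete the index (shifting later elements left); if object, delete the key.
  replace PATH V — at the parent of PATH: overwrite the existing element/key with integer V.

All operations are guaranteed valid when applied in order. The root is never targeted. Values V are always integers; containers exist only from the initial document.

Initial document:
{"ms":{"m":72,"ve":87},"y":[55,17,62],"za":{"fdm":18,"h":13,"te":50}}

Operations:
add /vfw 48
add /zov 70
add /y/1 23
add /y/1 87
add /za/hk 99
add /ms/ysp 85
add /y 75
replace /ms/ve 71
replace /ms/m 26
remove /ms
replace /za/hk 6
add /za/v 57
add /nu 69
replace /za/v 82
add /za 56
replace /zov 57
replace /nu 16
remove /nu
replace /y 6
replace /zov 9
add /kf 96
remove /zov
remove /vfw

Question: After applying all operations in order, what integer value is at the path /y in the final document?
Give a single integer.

After op 1 (add /vfw 48): {"ms":{"m":72,"ve":87},"vfw":48,"y":[55,17,62],"za":{"fdm":18,"h":13,"te":50}}
After op 2 (add /zov 70): {"ms":{"m":72,"ve":87},"vfw":48,"y":[55,17,62],"za":{"fdm":18,"h":13,"te":50},"zov":70}
After op 3 (add /y/1 23): {"ms":{"m":72,"ve":87},"vfw":48,"y":[55,23,17,62],"za":{"fdm":18,"h":13,"te":50},"zov":70}
After op 4 (add /y/1 87): {"ms":{"m":72,"ve":87},"vfw":48,"y":[55,87,23,17,62],"za":{"fdm":18,"h":13,"te":50},"zov":70}
After op 5 (add /za/hk 99): {"ms":{"m":72,"ve":87},"vfw":48,"y":[55,87,23,17,62],"za":{"fdm":18,"h":13,"hk":99,"te":50},"zov":70}
After op 6 (add /ms/ysp 85): {"ms":{"m":72,"ve":87,"ysp":85},"vfw":48,"y":[55,87,23,17,62],"za":{"fdm":18,"h":13,"hk":99,"te":50},"zov":70}
After op 7 (add /y 75): {"ms":{"m":72,"ve":87,"ysp":85},"vfw":48,"y":75,"za":{"fdm":18,"h":13,"hk":99,"te":50},"zov":70}
After op 8 (replace /ms/ve 71): {"ms":{"m":72,"ve":71,"ysp":85},"vfw":48,"y":75,"za":{"fdm":18,"h":13,"hk":99,"te":50},"zov":70}
After op 9 (replace /ms/m 26): {"ms":{"m":26,"ve":71,"ysp":85},"vfw":48,"y":75,"za":{"fdm":18,"h":13,"hk":99,"te":50},"zov":70}
After op 10 (remove /ms): {"vfw":48,"y":75,"za":{"fdm":18,"h":13,"hk":99,"te":50},"zov":70}
After op 11 (replace /za/hk 6): {"vfw":48,"y":75,"za":{"fdm":18,"h":13,"hk":6,"te":50},"zov":70}
After op 12 (add /za/v 57): {"vfw":48,"y":75,"za":{"fdm":18,"h":13,"hk":6,"te":50,"v":57},"zov":70}
After op 13 (add /nu 69): {"nu":69,"vfw":48,"y":75,"za":{"fdm":18,"h":13,"hk":6,"te":50,"v":57},"zov":70}
After op 14 (replace /za/v 82): {"nu":69,"vfw":48,"y":75,"za":{"fdm":18,"h":13,"hk":6,"te":50,"v":82},"zov":70}
After op 15 (add /za 56): {"nu":69,"vfw":48,"y":75,"za":56,"zov":70}
After op 16 (replace /zov 57): {"nu":69,"vfw":48,"y":75,"za":56,"zov":57}
After op 17 (replace /nu 16): {"nu":16,"vfw":48,"y":75,"za":56,"zov":57}
After op 18 (remove /nu): {"vfw":48,"y":75,"za":56,"zov":57}
After op 19 (replace /y 6): {"vfw":48,"y":6,"za":56,"zov":57}
After op 20 (replace /zov 9): {"vfw":48,"y":6,"za":56,"zov":9}
After op 21 (add /kf 96): {"kf":96,"vfw":48,"y":6,"za":56,"zov":9}
After op 22 (remove /zov): {"kf":96,"vfw":48,"y":6,"za":56}
After op 23 (remove /vfw): {"kf":96,"y":6,"za":56}
Value at /y: 6

Answer: 6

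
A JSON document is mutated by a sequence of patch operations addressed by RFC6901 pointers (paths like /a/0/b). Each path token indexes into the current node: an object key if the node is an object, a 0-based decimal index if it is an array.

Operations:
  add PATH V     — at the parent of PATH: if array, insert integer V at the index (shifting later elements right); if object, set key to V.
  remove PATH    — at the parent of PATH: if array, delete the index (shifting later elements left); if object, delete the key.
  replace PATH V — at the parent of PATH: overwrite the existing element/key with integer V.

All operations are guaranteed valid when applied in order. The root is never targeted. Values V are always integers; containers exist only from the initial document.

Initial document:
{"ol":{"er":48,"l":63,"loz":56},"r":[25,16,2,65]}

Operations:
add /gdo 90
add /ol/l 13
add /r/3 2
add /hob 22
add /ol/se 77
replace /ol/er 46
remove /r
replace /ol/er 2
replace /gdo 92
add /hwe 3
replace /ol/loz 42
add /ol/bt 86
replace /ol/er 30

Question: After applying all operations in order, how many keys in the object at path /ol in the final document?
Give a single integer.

After op 1 (add /gdo 90): {"gdo":90,"ol":{"er":48,"l":63,"loz":56},"r":[25,16,2,65]}
After op 2 (add /ol/l 13): {"gdo":90,"ol":{"er":48,"l":13,"loz":56},"r":[25,16,2,65]}
After op 3 (add /r/3 2): {"gdo":90,"ol":{"er":48,"l":13,"loz":56},"r":[25,16,2,2,65]}
After op 4 (add /hob 22): {"gdo":90,"hob":22,"ol":{"er":48,"l":13,"loz":56},"r":[25,16,2,2,65]}
After op 5 (add /ol/se 77): {"gdo":90,"hob":22,"ol":{"er":48,"l":13,"loz":56,"se":77},"r":[25,16,2,2,65]}
After op 6 (replace /ol/er 46): {"gdo":90,"hob":22,"ol":{"er":46,"l":13,"loz":56,"se":77},"r":[25,16,2,2,65]}
After op 7 (remove /r): {"gdo":90,"hob":22,"ol":{"er":46,"l":13,"loz":56,"se":77}}
After op 8 (replace /ol/er 2): {"gdo":90,"hob":22,"ol":{"er":2,"l":13,"loz":56,"se":77}}
After op 9 (replace /gdo 92): {"gdo":92,"hob":22,"ol":{"er":2,"l":13,"loz":56,"se":77}}
After op 10 (add /hwe 3): {"gdo":92,"hob":22,"hwe":3,"ol":{"er":2,"l":13,"loz":56,"se":77}}
After op 11 (replace /ol/loz 42): {"gdo":92,"hob":22,"hwe":3,"ol":{"er":2,"l":13,"loz":42,"se":77}}
After op 12 (add /ol/bt 86): {"gdo":92,"hob":22,"hwe":3,"ol":{"bt":86,"er":2,"l":13,"loz":42,"se":77}}
After op 13 (replace /ol/er 30): {"gdo":92,"hob":22,"hwe":3,"ol":{"bt":86,"er":30,"l":13,"loz":42,"se":77}}
Size at path /ol: 5

Answer: 5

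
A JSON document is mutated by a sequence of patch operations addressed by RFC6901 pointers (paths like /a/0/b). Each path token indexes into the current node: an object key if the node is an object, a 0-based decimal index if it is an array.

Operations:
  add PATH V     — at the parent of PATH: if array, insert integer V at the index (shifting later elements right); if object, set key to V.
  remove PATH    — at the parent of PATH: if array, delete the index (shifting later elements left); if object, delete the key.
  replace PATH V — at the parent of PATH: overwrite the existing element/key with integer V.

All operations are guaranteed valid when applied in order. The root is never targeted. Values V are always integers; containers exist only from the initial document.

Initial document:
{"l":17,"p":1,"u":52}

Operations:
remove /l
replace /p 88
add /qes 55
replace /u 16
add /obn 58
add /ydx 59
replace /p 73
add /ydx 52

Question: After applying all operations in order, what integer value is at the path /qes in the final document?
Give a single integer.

Answer: 55

Derivation:
After op 1 (remove /l): {"p":1,"u":52}
After op 2 (replace /p 88): {"p":88,"u":52}
After op 3 (add /qes 55): {"p":88,"qes":55,"u":52}
After op 4 (replace /u 16): {"p":88,"qes":55,"u":16}
After op 5 (add /obn 58): {"obn":58,"p":88,"qes":55,"u":16}
After op 6 (add /ydx 59): {"obn":58,"p":88,"qes":55,"u":16,"ydx":59}
After op 7 (replace /p 73): {"obn":58,"p":73,"qes":55,"u":16,"ydx":59}
After op 8 (add /ydx 52): {"obn":58,"p":73,"qes":55,"u":16,"ydx":52}
Value at /qes: 55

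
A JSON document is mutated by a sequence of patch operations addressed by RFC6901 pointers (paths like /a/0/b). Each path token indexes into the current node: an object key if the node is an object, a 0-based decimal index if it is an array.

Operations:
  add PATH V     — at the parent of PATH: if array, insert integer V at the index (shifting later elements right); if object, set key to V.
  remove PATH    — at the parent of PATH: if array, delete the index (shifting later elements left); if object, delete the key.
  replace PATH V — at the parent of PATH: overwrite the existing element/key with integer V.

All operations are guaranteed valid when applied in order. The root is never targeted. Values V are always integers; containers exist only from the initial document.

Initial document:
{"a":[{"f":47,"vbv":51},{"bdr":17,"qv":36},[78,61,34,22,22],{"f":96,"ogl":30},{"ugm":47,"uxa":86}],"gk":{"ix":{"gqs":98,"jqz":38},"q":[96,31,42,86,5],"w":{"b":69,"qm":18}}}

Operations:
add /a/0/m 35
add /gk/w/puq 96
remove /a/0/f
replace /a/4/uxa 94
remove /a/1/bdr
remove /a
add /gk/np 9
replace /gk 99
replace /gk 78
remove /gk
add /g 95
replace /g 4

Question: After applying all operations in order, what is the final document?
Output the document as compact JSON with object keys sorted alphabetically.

Answer: {"g":4}

Derivation:
After op 1 (add /a/0/m 35): {"a":[{"f":47,"m":35,"vbv":51},{"bdr":17,"qv":36},[78,61,34,22,22],{"f":96,"ogl":30},{"ugm":47,"uxa":86}],"gk":{"ix":{"gqs":98,"jqz":38},"q":[96,31,42,86,5],"w":{"b":69,"qm":18}}}
After op 2 (add /gk/w/puq 96): {"a":[{"f":47,"m":35,"vbv":51},{"bdr":17,"qv":36},[78,61,34,22,22],{"f":96,"ogl":30},{"ugm":47,"uxa":86}],"gk":{"ix":{"gqs":98,"jqz":38},"q":[96,31,42,86,5],"w":{"b":69,"puq":96,"qm":18}}}
After op 3 (remove /a/0/f): {"a":[{"m":35,"vbv":51},{"bdr":17,"qv":36},[78,61,34,22,22],{"f":96,"ogl":30},{"ugm":47,"uxa":86}],"gk":{"ix":{"gqs":98,"jqz":38},"q":[96,31,42,86,5],"w":{"b":69,"puq":96,"qm":18}}}
After op 4 (replace /a/4/uxa 94): {"a":[{"m":35,"vbv":51},{"bdr":17,"qv":36},[78,61,34,22,22],{"f":96,"ogl":30},{"ugm":47,"uxa":94}],"gk":{"ix":{"gqs":98,"jqz":38},"q":[96,31,42,86,5],"w":{"b":69,"puq":96,"qm":18}}}
After op 5 (remove /a/1/bdr): {"a":[{"m":35,"vbv":51},{"qv":36},[78,61,34,22,22],{"f":96,"ogl":30},{"ugm":47,"uxa":94}],"gk":{"ix":{"gqs":98,"jqz":38},"q":[96,31,42,86,5],"w":{"b":69,"puq":96,"qm":18}}}
After op 6 (remove /a): {"gk":{"ix":{"gqs":98,"jqz":38},"q":[96,31,42,86,5],"w":{"b":69,"puq":96,"qm":18}}}
After op 7 (add /gk/np 9): {"gk":{"ix":{"gqs":98,"jqz":38},"np":9,"q":[96,31,42,86,5],"w":{"b":69,"puq":96,"qm":18}}}
After op 8 (replace /gk 99): {"gk":99}
After op 9 (replace /gk 78): {"gk":78}
After op 10 (remove /gk): {}
After op 11 (add /g 95): {"g":95}
After op 12 (replace /g 4): {"g":4}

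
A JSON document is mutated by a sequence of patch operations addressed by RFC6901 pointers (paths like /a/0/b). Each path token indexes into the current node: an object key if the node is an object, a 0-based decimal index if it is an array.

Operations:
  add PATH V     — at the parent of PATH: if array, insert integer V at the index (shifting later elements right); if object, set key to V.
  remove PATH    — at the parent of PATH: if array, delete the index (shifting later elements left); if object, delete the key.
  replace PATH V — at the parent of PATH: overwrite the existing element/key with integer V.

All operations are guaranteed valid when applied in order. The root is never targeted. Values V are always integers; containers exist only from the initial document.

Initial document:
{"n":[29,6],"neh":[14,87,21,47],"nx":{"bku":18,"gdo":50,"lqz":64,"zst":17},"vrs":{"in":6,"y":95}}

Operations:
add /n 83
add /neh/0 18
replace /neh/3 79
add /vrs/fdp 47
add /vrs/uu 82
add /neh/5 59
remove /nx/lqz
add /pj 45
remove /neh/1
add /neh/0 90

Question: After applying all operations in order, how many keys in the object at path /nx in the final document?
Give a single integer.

After op 1 (add /n 83): {"n":83,"neh":[14,87,21,47],"nx":{"bku":18,"gdo":50,"lqz":64,"zst":17},"vrs":{"in":6,"y":95}}
After op 2 (add /neh/0 18): {"n":83,"neh":[18,14,87,21,47],"nx":{"bku":18,"gdo":50,"lqz":64,"zst":17},"vrs":{"in":6,"y":95}}
After op 3 (replace /neh/3 79): {"n":83,"neh":[18,14,87,79,47],"nx":{"bku":18,"gdo":50,"lqz":64,"zst":17},"vrs":{"in":6,"y":95}}
After op 4 (add /vrs/fdp 47): {"n":83,"neh":[18,14,87,79,47],"nx":{"bku":18,"gdo":50,"lqz":64,"zst":17},"vrs":{"fdp":47,"in":6,"y":95}}
After op 5 (add /vrs/uu 82): {"n":83,"neh":[18,14,87,79,47],"nx":{"bku":18,"gdo":50,"lqz":64,"zst":17},"vrs":{"fdp":47,"in":6,"uu":82,"y":95}}
After op 6 (add /neh/5 59): {"n":83,"neh":[18,14,87,79,47,59],"nx":{"bku":18,"gdo":50,"lqz":64,"zst":17},"vrs":{"fdp":47,"in":6,"uu":82,"y":95}}
After op 7 (remove /nx/lqz): {"n":83,"neh":[18,14,87,79,47,59],"nx":{"bku":18,"gdo":50,"zst":17},"vrs":{"fdp":47,"in":6,"uu":82,"y":95}}
After op 8 (add /pj 45): {"n":83,"neh":[18,14,87,79,47,59],"nx":{"bku":18,"gdo":50,"zst":17},"pj":45,"vrs":{"fdp":47,"in":6,"uu":82,"y":95}}
After op 9 (remove /neh/1): {"n":83,"neh":[18,87,79,47,59],"nx":{"bku":18,"gdo":50,"zst":17},"pj":45,"vrs":{"fdp":47,"in":6,"uu":82,"y":95}}
After op 10 (add /neh/0 90): {"n":83,"neh":[90,18,87,79,47,59],"nx":{"bku":18,"gdo":50,"zst":17},"pj":45,"vrs":{"fdp":47,"in":6,"uu":82,"y":95}}
Size at path /nx: 3

Answer: 3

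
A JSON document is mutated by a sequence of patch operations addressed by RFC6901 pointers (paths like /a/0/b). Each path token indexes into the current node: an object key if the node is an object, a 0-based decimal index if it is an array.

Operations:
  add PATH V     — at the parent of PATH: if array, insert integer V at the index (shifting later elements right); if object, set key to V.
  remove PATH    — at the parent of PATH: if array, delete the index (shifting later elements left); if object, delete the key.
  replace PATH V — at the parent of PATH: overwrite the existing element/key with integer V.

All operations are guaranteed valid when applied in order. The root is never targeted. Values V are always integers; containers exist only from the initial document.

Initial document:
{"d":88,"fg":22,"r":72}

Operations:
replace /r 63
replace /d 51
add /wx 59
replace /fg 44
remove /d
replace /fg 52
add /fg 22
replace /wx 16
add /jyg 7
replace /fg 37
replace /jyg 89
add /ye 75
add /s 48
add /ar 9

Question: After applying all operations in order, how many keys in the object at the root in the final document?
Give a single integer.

After op 1 (replace /r 63): {"d":88,"fg":22,"r":63}
After op 2 (replace /d 51): {"d":51,"fg":22,"r":63}
After op 3 (add /wx 59): {"d":51,"fg":22,"r":63,"wx":59}
After op 4 (replace /fg 44): {"d":51,"fg":44,"r":63,"wx":59}
After op 5 (remove /d): {"fg":44,"r":63,"wx":59}
After op 6 (replace /fg 52): {"fg":52,"r":63,"wx":59}
After op 7 (add /fg 22): {"fg":22,"r":63,"wx":59}
After op 8 (replace /wx 16): {"fg":22,"r":63,"wx":16}
After op 9 (add /jyg 7): {"fg":22,"jyg":7,"r":63,"wx":16}
After op 10 (replace /fg 37): {"fg":37,"jyg":7,"r":63,"wx":16}
After op 11 (replace /jyg 89): {"fg":37,"jyg":89,"r":63,"wx":16}
After op 12 (add /ye 75): {"fg":37,"jyg":89,"r":63,"wx":16,"ye":75}
After op 13 (add /s 48): {"fg":37,"jyg":89,"r":63,"s":48,"wx":16,"ye":75}
After op 14 (add /ar 9): {"ar":9,"fg":37,"jyg":89,"r":63,"s":48,"wx":16,"ye":75}
Size at the root: 7

Answer: 7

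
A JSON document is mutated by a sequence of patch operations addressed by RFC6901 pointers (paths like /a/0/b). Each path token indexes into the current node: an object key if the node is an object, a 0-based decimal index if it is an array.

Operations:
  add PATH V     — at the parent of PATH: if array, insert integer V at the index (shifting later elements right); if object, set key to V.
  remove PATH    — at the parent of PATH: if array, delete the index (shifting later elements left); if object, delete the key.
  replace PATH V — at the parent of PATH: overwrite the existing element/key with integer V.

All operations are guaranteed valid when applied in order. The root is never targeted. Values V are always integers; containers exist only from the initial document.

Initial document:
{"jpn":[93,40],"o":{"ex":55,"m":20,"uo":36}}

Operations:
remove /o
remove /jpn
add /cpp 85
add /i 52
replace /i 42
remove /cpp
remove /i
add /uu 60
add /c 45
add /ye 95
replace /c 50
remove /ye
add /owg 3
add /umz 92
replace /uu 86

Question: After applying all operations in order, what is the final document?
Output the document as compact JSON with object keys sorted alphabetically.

After op 1 (remove /o): {"jpn":[93,40]}
After op 2 (remove /jpn): {}
After op 3 (add /cpp 85): {"cpp":85}
After op 4 (add /i 52): {"cpp":85,"i":52}
After op 5 (replace /i 42): {"cpp":85,"i":42}
After op 6 (remove /cpp): {"i":42}
After op 7 (remove /i): {}
After op 8 (add /uu 60): {"uu":60}
After op 9 (add /c 45): {"c":45,"uu":60}
After op 10 (add /ye 95): {"c":45,"uu":60,"ye":95}
After op 11 (replace /c 50): {"c":50,"uu":60,"ye":95}
After op 12 (remove /ye): {"c":50,"uu":60}
After op 13 (add /owg 3): {"c":50,"owg":3,"uu":60}
After op 14 (add /umz 92): {"c":50,"owg":3,"umz":92,"uu":60}
After op 15 (replace /uu 86): {"c":50,"owg":3,"umz":92,"uu":86}

Answer: {"c":50,"owg":3,"umz":92,"uu":86}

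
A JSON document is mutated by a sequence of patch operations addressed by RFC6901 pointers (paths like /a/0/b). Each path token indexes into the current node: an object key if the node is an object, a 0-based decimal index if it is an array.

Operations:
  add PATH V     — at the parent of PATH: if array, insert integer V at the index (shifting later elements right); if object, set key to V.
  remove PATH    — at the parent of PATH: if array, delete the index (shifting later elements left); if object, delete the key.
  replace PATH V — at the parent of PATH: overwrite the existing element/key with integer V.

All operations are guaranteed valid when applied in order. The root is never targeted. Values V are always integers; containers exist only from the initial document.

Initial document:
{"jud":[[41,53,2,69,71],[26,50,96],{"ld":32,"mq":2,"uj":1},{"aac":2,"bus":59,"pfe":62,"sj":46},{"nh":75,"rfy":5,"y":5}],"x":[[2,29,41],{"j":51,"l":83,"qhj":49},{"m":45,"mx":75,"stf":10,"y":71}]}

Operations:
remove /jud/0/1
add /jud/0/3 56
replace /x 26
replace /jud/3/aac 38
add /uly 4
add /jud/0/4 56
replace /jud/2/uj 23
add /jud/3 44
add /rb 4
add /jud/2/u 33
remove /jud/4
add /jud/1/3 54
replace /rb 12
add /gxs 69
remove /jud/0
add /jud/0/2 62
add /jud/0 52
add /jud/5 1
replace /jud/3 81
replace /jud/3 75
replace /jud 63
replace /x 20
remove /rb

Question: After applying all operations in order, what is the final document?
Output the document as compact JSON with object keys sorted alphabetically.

After op 1 (remove /jud/0/1): {"jud":[[41,2,69,71],[26,50,96],{"ld":32,"mq":2,"uj":1},{"aac":2,"bus":59,"pfe":62,"sj":46},{"nh":75,"rfy":5,"y":5}],"x":[[2,29,41],{"j":51,"l":83,"qhj":49},{"m":45,"mx":75,"stf":10,"y":71}]}
After op 2 (add /jud/0/3 56): {"jud":[[41,2,69,56,71],[26,50,96],{"ld":32,"mq":2,"uj":1},{"aac":2,"bus":59,"pfe":62,"sj":46},{"nh":75,"rfy":5,"y":5}],"x":[[2,29,41],{"j":51,"l":83,"qhj":49},{"m":45,"mx":75,"stf":10,"y":71}]}
After op 3 (replace /x 26): {"jud":[[41,2,69,56,71],[26,50,96],{"ld":32,"mq":2,"uj":1},{"aac":2,"bus":59,"pfe":62,"sj":46},{"nh":75,"rfy":5,"y":5}],"x":26}
After op 4 (replace /jud/3/aac 38): {"jud":[[41,2,69,56,71],[26,50,96],{"ld":32,"mq":2,"uj":1},{"aac":38,"bus":59,"pfe":62,"sj":46},{"nh":75,"rfy":5,"y":5}],"x":26}
After op 5 (add /uly 4): {"jud":[[41,2,69,56,71],[26,50,96],{"ld":32,"mq":2,"uj":1},{"aac":38,"bus":59,"pfe":62,"sj":46},{"nh":75,"rfy":5,"y":5}],"uly":4,"x":26}
After op 6 (add /jud/0/4 56): {"jud":[[41,2,69,56,56,71],[26,50,96],{"ld":32,"mq":2,"uj":1},{"aac":38,"bus":59,"pfe":62,"sj":46},{"nh":75,"rfy":5,"y":5}],"uly":4,"x":26}
After op 7 (replace /jud/2/uj 23): {"jud":[[41,2,69,56,56,71],[26,50,96],{"ld":32,"mq":2,"uj":23},{"aac":38,"bus":59,"pfe":62,"sj":46},{"nh":75,"rfy":5,"y":5}],"uly":4,"x":26}
After op 8 (add /jud/3 44): {"jud":[[41,2,69,56,56,71],[26,50,96],{"ld":32,"mq":2,"uj":23},44,{"aac":38,"bus":59,"pfe":62,"sj":46},{"nh":75,"rfy":5,"y":5}],"uly":4,"x":26}
After op 9 (add /rb 4): {"jud":[[41,2,69,56,56,71],[26,50,96],{"ld":32,"mq":2,"uj":23},44,{"aac":38,"bus":59,"pfe":62,"sj":46},{"nh":75,"rfy":5,"y":5}],"rb":4,"uly":4,"x":26}
After op 10 (add /jud/2/u 33): {"jud":[[41,2,69,56,56,71],[26,50,96],{"ld":32,"mq":2,"u":33,"uj":23},44,{"aac":38,"bus":59,"pfe":62,"sj":46},{"nh":75,"rfy":5,"y":5}],"rb":4,"uly":4,"x":26}
After op 11 (remove /jud/4): {"jud":[[41,2,69,56,56,71],[26,50,96],{"ld":32,"mq":2,"u":33,"uj":23},44,{"nh":75,"rfy":5,"y":5}],"rb":4,"uly":4,"x":26}
After op 12 (add /jud/1/3 54): {"jud":[[41,2,69,56,56,71],[26,50,96,54],{"ld":32,"mq":2,"u":33,"uj":23},44,{"nh":75,"rfy":5,"y":5}],"rb":4,"uly":4,"x":26}
After op 13 (replace /rb 12): {"jud":[[41,2,69,56,56,71],[26,50,96,54],{"ld":32,"mq":2,"u":33,"uj":23},44,{"nh":75,"rfy":5,"y":5}],"rb":12,"uly":4,"x":26}
After op 14 (add /gxs 69): {"gxs":69,"jud":[[41,2,69,56,56,71],[26,50,96,54],{"ld":32,"mq":2,"u":33,"uj":23},44,{"nh":75,"rfy":5,"y":5}],"rb":12,"uly":4,"x":26}
After op 15 (remove /jud/0): {"gxs":69,"jud":[[26,50,96,54],{"ld":32,"mq":2,"u":33,"uj":23},44,{"nh":75,"rfy":5,"y":5}],"rb":12,"uly":4,"x":26}
After op 16 (add /jud/0/2 62): {"gxs":69,"jud":[[26,50,62,96,54],{"ld":32,"mq":2,"u":33,"uj":23},44,{"nh":75,"rfy":5,"y":5}],"rb":12,"uly":4,"x":26}
After op 17 (add /jud/0 52): {"gxs":69,"jud":[52,[26,50,62,96,54],{"ld":32,"mq":2,"u":33,"uj":23},44,{"nh":75,"rfy":5,"y":5}],"rb":12,"uly":4,"x":26}
After op 18 (add /jud/5 1): {"gxs":69,"jud":[52,[26,50,62,96,54],{"ld":32,"mq":2,"u":33,"uj":23},44,{"nh":75,"rfy":5,"y":5},1],"rb":12,"uly":4,"x":26}
After op 19 (replace /jud/3 81): {"gxs":69,"jud":[52,[26,50,62,96,54],{"ld":32,"mq":2,"u":33,"uj":23},81,{"nh":75,"rfy":5,"y":5},1],"rb":12,"uly":4,"x":26}
After op 20 (replace /jud/3 75): {"gxs":69,"jud":[52,[26,50,62,96,54],{"ld":32,"mq":2,"u":33,"uj":23},75,{"nh":75,"rfy":5,"y":5},1],"rb":12,"uly":4,"x":26}
After op 21 (replace /jud 63): {"gxs":69,"jud":63,"rb":12,"uly":4,"x":26}
After op 22 (replace /x 20): {"gxs":69,"jud":63,"rb":12,"uly":4,"x":20}
After op 23 (remove /rb): {"gxs":69,"jud":63,"uly":4,"x":20}

Answer: {"gxs":69,"jud":63,"uly":4,"x":20}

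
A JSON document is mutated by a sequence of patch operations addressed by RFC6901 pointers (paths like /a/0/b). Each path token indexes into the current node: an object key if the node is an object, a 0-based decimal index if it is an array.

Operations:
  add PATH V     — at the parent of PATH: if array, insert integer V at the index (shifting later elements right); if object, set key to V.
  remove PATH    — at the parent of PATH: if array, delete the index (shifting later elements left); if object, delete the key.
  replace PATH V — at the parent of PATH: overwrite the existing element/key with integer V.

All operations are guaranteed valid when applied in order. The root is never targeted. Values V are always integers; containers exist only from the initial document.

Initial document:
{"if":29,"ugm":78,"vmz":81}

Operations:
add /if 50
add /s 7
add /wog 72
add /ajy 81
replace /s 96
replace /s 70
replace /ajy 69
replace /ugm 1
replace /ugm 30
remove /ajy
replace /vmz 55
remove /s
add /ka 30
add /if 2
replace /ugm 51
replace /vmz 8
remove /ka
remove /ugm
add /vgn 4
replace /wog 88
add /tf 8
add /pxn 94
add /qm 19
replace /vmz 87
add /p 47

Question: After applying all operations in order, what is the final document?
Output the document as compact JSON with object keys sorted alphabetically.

Answer: {"if":2,"p":47,"pxn":94,"qm":19,"tf":8,"vgn":4,"vmz":87,"wog":88}

Derivation:
After op 1 (add /if 50): {"if":50,"ugm":78,"vmz":81}
After op 2 (add /s 7): {"if":50,"s":7,"ugm":78,"vmz":81}
After op 3 (add /wog 72): {"if":50,"s":7,"ugm":78,"vmz":81,"wog":72}
After op 4 (add /ajy 81): {"ajy":81,"if":50,"s":7,"ugm":78,"vmz":81,"wog":72}
After op 5 (replace /s 96): {"ajy":81,"if":50,"s":96,"ugm":78,"vmz":81,"wog":72}
After op 6 (replace /s 70): {"ajy":81,"if":50,"s":70,"ugm":78,"vmz":81,"wog":72}
After op 7 (replace /ajy 69): {"ajy":69,"if":50,"s":70,"ugm":78,"vmz":81,"wog":72}
After op 8 (replace /ugm 1): {"ajy":69,"if":50,"s":70,"ugm":1,"vmz":81,"wog":72}
After op 9 (replace /ugm 30): {"ajy":69,"if":50,"s":70,"ugm":30,"vmz":81,"wog":72}
After op 10 (remove /ajy): {"if":50,"s":70,"ugm":30,"vmz":81,"wog":72}
After op 11 (replace /vmz 55): {"if":50,"s":70,"ugm":30,"vmz":55,"wog":72}
After op 12 (remove /s): {"if":50,"ugm":30,"vmz":55,"wog":72}
After op 13 (add /ka 30): {"if":50,"ka":30,"ugm":30,"vmz":55,"wog":72}
After op 14 (add /if 2): {"if":2,"ka":30,"ugm":30,"vmz":55,"wog":72}
After op 15 (replace /ugm 51): {"if":2,"ka":30,"ugm":51,"vmz":55,"wog":72}
After op 16 (replace /vmz 8): {"if":2,"ka":30,"ugm":51,"vmz":8,"wog":72}
After op 17 (remove /ka): {"if":2,"ugm":51,"vmz":8,"wog":72}
After op 18 (remove /ugm): {"if":2,"vmz":8,"wog":72}
After op 19 (add /vgn 4): {"if":2,"vgn":4,"vmz":8,"wog":72}
After op 20 (replace /wog 88): {"if":2,"vgn":4,"vmz":8,"wog":88}
After op 21 (add /tf 8): {"if":2,"tf":8,"vgn":4,"vmz":8,"wog":88}
After op 22 (add /pxn 94): {"if":2,"pxn":94,"tf":8,"vgn":4,"vmz":8,"wog":88}
After op 23 (add /qm 19): {"if":2,"pxn":94,"qm":19,"tf":8,"vgn":4,"vmz":8,"wog":88}
After op 24 (replace /vmz 87): {"if":2,"pxn":94,"qm":19,"tf":8,"vgn":4,"vmz":87,"wog":88}
After op 25 (add /p 47): {"if":2,"p":47,"pxn":94,"qm":19,"tf":8,"vgn":4,"vmz":87,"wog":88}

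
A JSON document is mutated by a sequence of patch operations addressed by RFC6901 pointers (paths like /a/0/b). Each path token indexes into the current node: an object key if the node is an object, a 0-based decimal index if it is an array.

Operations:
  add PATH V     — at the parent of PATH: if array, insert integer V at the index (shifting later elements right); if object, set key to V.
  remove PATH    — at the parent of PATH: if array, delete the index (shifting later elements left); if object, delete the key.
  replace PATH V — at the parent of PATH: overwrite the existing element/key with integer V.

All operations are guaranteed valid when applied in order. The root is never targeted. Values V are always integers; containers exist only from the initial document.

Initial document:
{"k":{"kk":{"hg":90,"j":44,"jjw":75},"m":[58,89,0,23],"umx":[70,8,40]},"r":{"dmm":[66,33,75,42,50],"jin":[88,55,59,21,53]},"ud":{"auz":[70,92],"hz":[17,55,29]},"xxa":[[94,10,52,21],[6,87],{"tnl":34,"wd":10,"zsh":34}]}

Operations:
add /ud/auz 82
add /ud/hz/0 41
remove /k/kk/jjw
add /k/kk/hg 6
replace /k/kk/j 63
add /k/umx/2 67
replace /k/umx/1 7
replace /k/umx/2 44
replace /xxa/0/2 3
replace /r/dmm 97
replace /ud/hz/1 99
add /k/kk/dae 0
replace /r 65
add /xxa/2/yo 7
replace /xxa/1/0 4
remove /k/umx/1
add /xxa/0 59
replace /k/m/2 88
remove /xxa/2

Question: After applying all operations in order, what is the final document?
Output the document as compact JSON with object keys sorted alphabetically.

After op 1 (add /ud/auz 82): {"k":{"kk":{"hg":90,"j":44,"jjw":75},"m":[58,89,0,23],"umx":[70,8,40]},"r":{"dmm":[66,33,75,42,50],"jin":[88,55,59,21,53]},"ud":{"auz":82,"hz":[17,55,29]},"xxa":[[94,10,52,21],[6,87],{"tnl":34,"wd":10,"zsh":34}]}
After op 2 (add /ud/hz/0 41): {"k":{"kk":{"hg":90,"j":44,"jjw":75},"m":[58,89,0,23],"umx":[70,8,40]},"r":{"dmm":[66,33,75,42,50],"jin":[88,55,59,21,53]},"ud":{"auz":82,"hz":[41,17,55,29]},"xxa":[[94,10,52,21],[6,87],{"tnl":34,"wd":10,"zsh":34}]}
After op 3 (remove /k/kk/jjw): {"k":{"kk":{"hg":90,"j":44},"m":[58,89,0,23],"umx":[70,8,40]},"r":{"dmm":[66,33,75,42,50],"jin":[88,55,59,21,53]},"ud":{"auz":82,"hz":[41,17,55,29]},"xxa":[[94,10,52,21],[6,87],{"tnl":34,"wd":10,"zsh":34}]}
After op 4 (add /k/kk/hg 6): {"k":{"kk":{"hg":6,"j":44},"m":[58,89,0,23],"umx":[70,8,40]},"r":{"dmm":[66,33,75,42,50],"jin":[88,55,59,21,53]},"ud":{"auz":82,"hz":[41,17,55,29]},"xxa":[[94,10,52,21],[6,87],{"tnl":34,"wd":10,"zsh":34}]}
After op 5 (replace /k/kk/j 63): {"k":{"kk":{"hg":6,"j":63},"m":[58,89,0,23],"umx":[70,8,40]},"r":{"dmm":[66,33,75,42,50],"jin":[88,55,59,21,53]},"ud":{"auz":82,"hz":[41,17,55,29]},"xxa":[[94,10,52,21],[6,87],{"tnl":34,"wd":10,"zsh":34}]}
After op 6 (add /k/umx/2 67): {"k":{"kk":{"hg":6,"j":63},"m":[58,89,0,23],"umx":[70,8,67,40]},"r":{"dmm":[66,33,75,42,50],"jin":[88,55,59,21,53]},"ud":{"auz":82,"hz":[41,17,55,29]},"xxa":[[94,10,52,21],[6,87],{"tnl":34,"wd":10,"zsh":34}]}
After op 7 (replace /k/umx/1 7): {"k":{"kk":{"hg":6,"j":63},"m":[58,89,0,23],"umx":[70,7,67,40]},"r":{"dmm":[66,33,75,42,50],"jin":[88,55,59,21,53]},"ud":{"auz":82,"hz":[41,17,55,29]},"xxa":[[94,10,52,21],[6,87],{"tnl":34,"wd":10,"zsh":34}]}
After op 8 (replace /k/umx/2 44): {"k":{"kk":{"hg":6,"j":63},"m":[58,89,0,23],"umx":[70,7,44,40]},"r":{"dmm":[66,33,75,42,50],"jin":[88,55,59,21,53]},"ud":{"auz":82,"hz":[41,17,55,29]},"xxa":[[94,10,52,21],[6,87],{"tnl":34,"wd":10,"zsh":34}]}
After op 9 (replace /xxa/0/2 3): {"k":{"kk":{"hg":6,"j":63},"m":[58,89,0,23],"umx":[70,7,44,40]},"r":{"dmm":[66,33,75,42,50],"jin":[88,55,59,21,53]},"ud":{"auz":82,"hz":[41,17,55,29]},"xxa":[[94,10,3,21],[6,87],{"tnl":34,"wd":10,"zsh":34}]}
After op 10 (replace /r/dmm 97): {"k":{"kk":{"hg":6,"j":63},"m":[58,89,0,23],"umx":[70,7,44,40]},"r":{"dmm":97,"jin":[88,55,59,21,53]},"ud":{"auz":82,"hz":[41,17,55,29]},"xxa":[[94,10,3,21],[6,87],{"tnl":34,"wd":10,"zsh":34}]}
After op 11 (replace /ud/hz/1 99): {"k":{"kk":{"hg":6,"j":63},"m":[58,89,0,23],"umx":[70,7,44,40]},"r":{"dmm":97,"jin":[88,55,59,21,53]},"ud":{"auz":82,"hz":[41,99,55,29]},"xxa":[[94,10,3,21],[6,87],{"tnl":34,"wd":10,"zsh":34}]}
After op 12 (add /k/kk/dae 0): {"k":{"kk":{"dae":0,"hg":6,"j":63},"m":[58,89,0,23],"umx":[70,7,44,40]},"r":{"dmm":97,"jin":[88,55,59,21,53]},"ud":{"auz":82,"hz":[41,99,55,29]},"xxa":[[94,10,3,21],[6,87],{"tnl":34,"wd":10,"zsh":34}]}
After op 13 (replace /r 65): {"k":{"kk":{"dae":0,"hg":6,"j":63},"m":[58,89,0,23],"umx":[70,7,44,40]},"r":65,"ud":{"auz":82,"hz":[41,99,55,29]},"xxa":[[94,10,3,21],[6,87],{"tnl":34,"wd":10,"zsh":34}]}
After op 14 (add /xxa/2/yo 7): {"k":{"kk":{"dae":0,"hg":6,"j":63},"m":[58,89,0,23],"umx":[70,7,44,40]},"r":65,"ud":{"auz":82,"hz":[41,99,55,29]},"xxa":[[94,10,3,21],[6,87],{"tnl":34,"wd":10,"yo":7,"zsh":34}]}
After op 15 (replace /xxa/1/0 4): {"k":{"kk":{"dae":0,"hg":6,"j":63},"m":[58,89,0,23],"umx":[70,7,44,40]},"r":65,"ud":{"auz":82,"hz":[41,99,55,29]},"xxa":[[94,10,3,21],[4,87],{"tnl":34,"wd":10,"yo":7,"zsh":34}]}
After op 16 (remove /k/umx/1): {"k":{"kk":{"dae":0,"hg":6,"j":63},"m":[58,89,0,23],"umx":[70,44,40]},"r":65,"ud":{"auz":82,"hz":[41,99,55,29]},"xxa":[[94,10,3,21],[4,87],{"tnl":34,"wd":10,"yo":7,"zsh":34}]}
After op 17 (add /xxa/0 59): {"k":{"kk":{"dae":0,"hg":6,"j":63},"m":[58,89,0,23],"umx":[70,44,40]},"r":65,"ud":{"auz":82,"hz":[41,99,55,29]},"xxa":[59,[94,10,3,21],[4,87],{"tnl":34,"wd":10,"yo":7,"zsh":34}]}
After op 18 (replace /k/m/2 88): {"k":{"kk":{"dae":0,"hg":6,"j":63},"m":[58,89,88,23],"umx":[70,44,40]},"r":65,"ud":{"auz":82,"hz":[41,99,55,29]},"xxa":[59,[94,10,3,21],[4,87],{"tnl":34,"wd":10,"yo":7,"zsh":34}]}
After op 19 (remove /xxa/2): {"k":{"kk":{"dae":0,"hg":6,"j":63},"m":[58,89,88,23],"umx":[70,44,40]},"r":65,"ud":{"auz":82,"hz":[41,99,55,29]},"xxa":[59,[94,10,3,21],{"tnl":34,"wd":10,"yo":7,"zsh":34}]}

Answer: {"k":{"kk":{"dae":0,"hg":6,"j":63},"m":[58,89,88,23],"umx":[70,44,40]},"r":65,"ud":{"auz":82,"hz":[41,99,55,29]},"xxa":[59,[94,10,3,21],{"tnl":34,"wd":10,"yo":7,"zsh":34}]}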